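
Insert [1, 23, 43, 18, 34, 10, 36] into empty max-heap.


Insert 1: [1]
Insert 23: [23, 1]
Insert 43: [43, 1, 23]
Insert 18: [43, 18, 23, 1]
Insert 34: [43, 34, 23, 1, 18]
Insert 10: [43, 34, 23, 1, 18, 10]
Insert 36: [43, 34, 36, 1, 18, 10, 23]

Final heap: [43, 34, 36, 1, 18, 10, 23]


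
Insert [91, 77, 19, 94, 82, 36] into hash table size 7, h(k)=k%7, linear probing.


Insert 91: h=0 -> slot 0
Insert 77: h=0, 1 probes -> slot 1
Insert 19: h=5 -> slot 5
Insert 94: h=3 -> slot 3
Insert 82: h=5, 1 probes -> slot 6
Insert 36: h=1, 1 probes -> slot 2

Table: [91, 77, 36, 94, None, 19, 82]


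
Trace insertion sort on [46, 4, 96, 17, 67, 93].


Initial: [46, 4, 96, 17, 67, 93]
Insert 4: [4, 46, 96, 17, 67, 93]
Insert 96: [4, 46, 96, 17, 67, 93]
Insert 17: [4, 17, 46, 96, 67, 93]
Insert 67: [4, 17, 46, 67, 96, 93]
Insert 93: [4, 17, 46, 67, 93, 96]

Sorted: [4, 17, 46, 67, 93, 96]


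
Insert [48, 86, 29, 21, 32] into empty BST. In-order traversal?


Insert 48: root
Insert 86: R from 48
Insert 29: L from 48
Insert 21: L from 48 -> L from 29
Insert 32: L from 48 -> R from 29

In-order: [21, 29, 32, 48, 86]


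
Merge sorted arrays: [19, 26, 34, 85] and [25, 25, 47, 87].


Take 19 from A
Take 25 from B
Take 25 from B
Take 26 from A
Take 34 from A
Take 47 from B
Take 85 from A

Merged: [19, 25, 25, 26, 34, 47, 85, 87]


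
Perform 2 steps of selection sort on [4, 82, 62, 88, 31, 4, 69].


Initial: [4, 82, 62, 88, 31, 4, 69]
Step 1: min=4 at 0
  Swap: [4, 82, 62, 88, 31, 4, 69]
Step 2: min=4 at 5
  Swap: [4, 4, 62, 88, 31, 82, 69]

After 2 steps: [4, 4, 62, 88, 31, 82, 69]


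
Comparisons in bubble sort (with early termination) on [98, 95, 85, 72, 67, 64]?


Algorithm: bubble sort (with early termination)
Input: [98, 95, 85, 72, 67, 64]
Sorted: [64, 67, 72, 85, 95, 98]

15


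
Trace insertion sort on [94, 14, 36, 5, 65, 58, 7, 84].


Initial: [94, 14, 36, 5, 65, 58, 7, 84]
Insert 14: [14, 94, 36, 5, 65, 58, 7, 84]
Insert 36: [14, 36, 94, 5, 65, 58, 7, 84]
Insert 5: [5, 14, 36, 94, 65, 58, 7, 84]
Insert 65: [5, 14, 36, 65, 94, 58, 7, 84]
Insert 58: [5, 14, 36, 58, 65, 94, 7, 84]
Insert 7: [5, 7, 14, 36, 58, 65, 94, 84]
Insert 84: [5, 7, 14, 36, 58, 65, 84, 94]

Sorted: [5, 7, 14, 36, 58, 65, 84, 94]


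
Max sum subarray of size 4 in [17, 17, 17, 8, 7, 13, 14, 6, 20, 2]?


[0:4]: 59
[1:5]: 49
[2:6]: 45
[3:7]: 42
[4:8]: 40
[5:9]: 53
[6:10]: 42

Max: 59 at [0:4]


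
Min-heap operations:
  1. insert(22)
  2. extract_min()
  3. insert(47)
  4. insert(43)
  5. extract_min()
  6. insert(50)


insert(22) -> [22]
extract_min()->22, []
insert(47) -> [47]
insert(43) -> [43, 47]
extract_min()->43, [47]
insert(50) -> [47, 50]

Final heap: [47, 50]


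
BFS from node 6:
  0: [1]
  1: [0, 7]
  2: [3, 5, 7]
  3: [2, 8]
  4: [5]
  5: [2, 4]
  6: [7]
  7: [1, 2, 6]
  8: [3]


Visit 6, enqueue [7]
Visit 7, enqueue [1, 2]
Visit 1, enqueue [0]
Visit 2, enqueue [3, 5]
Visit 0, enqueue []
Visit 3, enqueue [8]
Visit 5, enqueue [4]
Visit 8, enqueue []
Visit 4, enqueue []

BFS order: [6, 7, 1, 2, 0, 3, 5, 8, 4]


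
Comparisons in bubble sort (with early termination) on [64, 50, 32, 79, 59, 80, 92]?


Algorithm: bubble sort (with early termination)
Input: [64, 50, 32, 79, 59, 80, 92]
Sorted: [32, 50, 59, 64, 79, 80, 92]

15


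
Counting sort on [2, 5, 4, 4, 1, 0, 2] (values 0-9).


Input: [2, 5, 4, 4, 1, 0, 2]
Counts: [1, 1, 2, 0, 2, 1, 0, 0, 0, 0]

Sorted: [0, 1, 2, 2, 4, 4, 5]


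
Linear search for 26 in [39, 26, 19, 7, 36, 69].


i=0: 39!=26
i=1: 26==26 found!

Found at 1, 2 comps


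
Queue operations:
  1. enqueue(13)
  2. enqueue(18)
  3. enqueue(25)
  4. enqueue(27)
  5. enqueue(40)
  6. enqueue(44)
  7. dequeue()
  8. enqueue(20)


enqueue(13) -> [13]
enqueue(18) -> [13, 18]
enqueue(25) -> [13, 18, 25]
enqueue(27) -> [13, 18, 25, 27]
enqueue(40) -> [13, 18, 25, 27, 40]
enqueue(44) -> [13, 18, 25, 27, 40, 44]
dequeue()->13, [18, 25, 27, 40, 44]
enqueue(20) -> [18, 25, 27, 40, 44, 20]

Final queue: [18, 25, 27, 40, 44, 20]


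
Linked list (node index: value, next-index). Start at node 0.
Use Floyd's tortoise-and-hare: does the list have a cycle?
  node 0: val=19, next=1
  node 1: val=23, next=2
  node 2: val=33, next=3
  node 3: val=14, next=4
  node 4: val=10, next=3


Floyd's tortoise (slow, +1) and hare (fast, +2):
  init: slow=0, fast=0
  step 1: slow=1, fast=2
  step 2: slow=2, fast=4
  step 3: slow=3, fast=4
  step 4: slow=4, fast=4
  slow == fast at node 4: cycle detected

Cycle: yes


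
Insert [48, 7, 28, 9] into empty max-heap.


Insert 48: [48]
Insert 7: [48, 7]
Insert 28: [48, 7, 28]
Insert 9: [48, 9, 28, 7]

Final heap: [48, 9, 28, 7]


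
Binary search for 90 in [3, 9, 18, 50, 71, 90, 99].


Step 1: lo=0, hi=6, mid=3, val=50
Step 2: lo=4, hi=6, mid=5, val=90

Found at index 5


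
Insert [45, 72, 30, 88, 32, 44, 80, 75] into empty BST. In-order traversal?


Insert 45: root
Insert 72: R from 45
Insert 30: L from 45
Insert 88: R from 45 -> R from 72
Insert 32: L from 45 -> R from 30
Insert 44: L from 45 -> R from 30 -> R from 32
Insert 80: R from 45 -> R from 72 -> L from 88
Insert 75: R from 45 -> R from 72 -> L from 88 -> L from 80

In-order: [30, 32, 44, 45, 72, 75, 80, 88]


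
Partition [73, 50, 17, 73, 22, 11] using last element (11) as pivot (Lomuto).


Pivot: 11
Place pivot at 0: [11, 50, 17, 73, 22, 73]

Partitioned: [11, 50, 17, 73, 22, 73]


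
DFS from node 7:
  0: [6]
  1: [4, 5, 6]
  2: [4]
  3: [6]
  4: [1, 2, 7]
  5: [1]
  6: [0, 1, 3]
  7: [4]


Visit 7, push [4]
Visit 4, push [2, 1]
Visit 1, push [6, 5]
Visit 5, push []
Visit 6, push [3, 0]
Visit 0, push []
Visit 3, push []
Visit 2, push []

DFS order: [7, 4, 1, 5, 6, 0, 3, 2]


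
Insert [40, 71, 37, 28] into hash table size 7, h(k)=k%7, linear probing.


Insert 40: h=5 -> slot 5
Insert 71: h=1 -> slot 1
Insert 37: h=2 -> slot 2
Insert 28: h=0 -> slot 0

Table: [28, 71, 37, None, None, 40, None]


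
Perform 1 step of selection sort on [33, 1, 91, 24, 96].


Initial: [33, 1, 91, 24, 96]
Step 1: min=1 at 1
  Swap: [1, 33, 91, 24, 96]

After 1 step: [1, 33, 91, 24, 96]


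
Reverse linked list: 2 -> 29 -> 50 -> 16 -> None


Step 1: curr=2, set curr.next=prev(None) | reversed so far: 2
Step 2: curr=29, set curr.next=prev(2) | reversed so far: 29 -> 2
Step 3: curr=50, set curr.next=prev(29) | reversed so far: 50 -> 29 -> 2
Step 4: curr=16, set curr.next=prev(50) | reversed so far: 16 -> 50 -> 29 -> 2

16 -> 50 -> 29 -> 2 -> None


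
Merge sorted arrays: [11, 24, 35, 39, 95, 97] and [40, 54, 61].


Take 11 from A
Take 24 from A
Take 35 from A
Take 39 from A
Take 40 from B
Take 54 from B
Take 61 from B

Merged: [11, 24, 35, 39, 40, 54, 61, 95, 97]


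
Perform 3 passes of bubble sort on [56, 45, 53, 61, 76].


Initial: [56, 45, 53, 61, 76]
Pass 1: [45, 53, 56, 61, 76] (2 swaps)
Pass 2: [45, 53, 56, 61, 76] (0 swaps)
Pass 3: [45, 53, 56, 61, 76] (0 swaps)

After 3 passes: [45, 53, 56, 61, 76]


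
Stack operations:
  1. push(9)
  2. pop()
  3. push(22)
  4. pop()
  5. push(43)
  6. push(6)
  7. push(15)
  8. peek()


push(9) -> [9]
pop()->9, []
push(22) -> [22]
pop()->22, []
push(43) -> [43]
push(6) -> [43, 6]
push(15) -> [43, 6, 15]
peek()->15

Final stack: [43, 6, 15]


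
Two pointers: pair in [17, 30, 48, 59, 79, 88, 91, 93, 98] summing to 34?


lo=0(17)+hi=8(98)=115
lo=0(17)+hi=7(93)=110
lo=0(17)+hi=6(91)=108
lo=0(17)+hi=5(88)=105
lo=0(17)+hi=4(79)=96
lo=0(17)+hi=3(59)=76
lo=0(17)+hi=2(48)=65
lo=0(17)+hi=1(30)=47

No pair found


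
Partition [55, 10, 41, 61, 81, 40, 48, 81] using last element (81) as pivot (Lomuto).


Pivot: 81
  55 <= 81: advance i (no swap)
  10 <= 81: advance i (no swap)
  41 <= 81: advance i (no swap)
  61 <= 81: advance i (no swap)
  81 <= 81: advance i (no swap)
  40 <= 81: advance i (no swap)
  48 <= 81: advance i (no swap)
Place pivot at 7: [55, 10, 41, 61, 81, 40, 48, 81]

Partitioned: [55, 10, 41, 61, 81, 40, 48, 81]


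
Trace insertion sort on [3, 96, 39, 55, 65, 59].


Initial: [3, 96, 39, 55, 65, 59]
Insert 96: [3, 96, 39, 55, 65, 59]
Insert 39: [3, 39, 96, 55, 65, 59]
Insert 55: [3, 39, 55, 96, 65, 59]
Insert 65: [3, 39, 55, 65, 96, 59]
Insert 59: [3, 39, 55, 59, 65, 96]

Sorted: [3, 39, 55, 59, 65, 96]


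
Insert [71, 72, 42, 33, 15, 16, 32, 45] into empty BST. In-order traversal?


Insert 71: root
Insert 72: R from 71
Insert 42: L from 71
Insert 33: L from 71 -> L from 42
Insert 15: L from 71 -> L from 42 -> L from 33
Insert 16: L from 71 -> L from 42 -> L from 33 -> R from 15
Insert 32: L from 71 -> L from 42 -> L from 33 -> R from 15 -> R from 16
Insert 45: L from 71 -> R from 42

In-order: [15, 16, 32, 33, 42, 45, 71, 72]


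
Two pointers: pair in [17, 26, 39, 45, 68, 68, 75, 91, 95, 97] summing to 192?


lo=0(17)+hi=9(97)=114
lo=1(26)+hi=9(97)=123
lo=2(39)+hi=9(97)=136
lo=3(45)+hi=9(97)=142
lo=4(68)+hi=9(97)=165
lo=5(68)+hi=9(97)=165
lo=6(75)+hi=9(97)=172
lo=7(91)+hi=9(97)=188
lo=8(95)+hi=9(97)=192

Yes: 95+97=192


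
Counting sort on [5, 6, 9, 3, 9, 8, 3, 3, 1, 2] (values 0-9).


Input: [5, 6, 9, 3, 9, 8, 3, 3, 1, 2]
Counts: [0, 1, 1, 3, 0, 1, 1, 0, 1, 2]

Sorted: [1, 2, 3, 3, 3, 5, 6, 8, 9, 9]


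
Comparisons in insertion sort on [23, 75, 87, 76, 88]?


Algorithm: insertion sort
Input: [23, 75, 87, 76, 88]
Sorted: [23, 75, 76, 87, 88]

5


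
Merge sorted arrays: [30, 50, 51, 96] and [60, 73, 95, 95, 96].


Take 30 from A
Take 50 from A
Take 51 from A
Take 60 from B
Take 73 from B
Take 95 from B
Take 95 from B
Take 96 from A

Merged: [30, 50, 51, 60, 73, 95, 95, 96, 96]


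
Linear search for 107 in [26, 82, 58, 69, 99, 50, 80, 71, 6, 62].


i=0: 26!=107
i=1: 82!=107
i=2: 58!=107
i=3: 69!=107
i=4: 99!=107
i=5: 50!=107
i=6: 80!=107
i=7: 71!=107
i=8: 6!=107
i=9: 62!=107

Not found, 10 comps


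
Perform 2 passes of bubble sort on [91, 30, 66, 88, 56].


Initial: [91, 30, 66, 88, 56]
Pass 1: [30, 66, 88, 56, 91] (4 swaps)
Pass 2: [30, 66, 56, 88, 91] (1 swaps)

After 2 passes: [30, 66, 56, 88, 91]


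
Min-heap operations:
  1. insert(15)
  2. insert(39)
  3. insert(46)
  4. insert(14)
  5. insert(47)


insert(15) -> [15]
insert(39) -> [15, 39]
insert(46) -> [15, 39, 46]
insert(14) -> [14, 15, 46, 39]
insert(47) -> [14, 15, 46, 39, 47]

Final heap: [14, 15, 46, 39, 47]


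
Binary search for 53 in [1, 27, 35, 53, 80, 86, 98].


Step 1: lo=0, hi=6, mid=3, val=53

Found at index 3


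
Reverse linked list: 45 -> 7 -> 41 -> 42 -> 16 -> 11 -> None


Step 1: curr=45, set curr.next=prev(None) | reversed so far: 45
Step 2: curr=7, set curr.next=prev(45) | reversed so far: 7 -> 45
Step 3: curr=41, set curr.next=prev(7) | reversed so far: 41 -> 7 -> 45
Step 4: curr=42, set curr.next=prev(41) | reversed so far: 42 -> 41 -> 7 -> 45
Step 5: curr=16, set curr.next=prev(42) | reversed so far: 16 -> 42 -> 41 -> 7 -> 45
Step 6: curr=11, set curr.next=prev(16) | reversed so far: 11 -> 16 -> 42 -> 41 -> 7 -> 45

11 -> 16 -> 42 -> 41 -> 7 -> 45 -> None


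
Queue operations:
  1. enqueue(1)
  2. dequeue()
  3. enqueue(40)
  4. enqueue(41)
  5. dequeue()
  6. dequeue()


enqueue(1) -> [1]
dequeue()->1, []
enqueue(40) -> [40]
enqueue(41) -> [40, 41]
dequeue()->40, [41]
dequeue()->41, []

Final queue: []


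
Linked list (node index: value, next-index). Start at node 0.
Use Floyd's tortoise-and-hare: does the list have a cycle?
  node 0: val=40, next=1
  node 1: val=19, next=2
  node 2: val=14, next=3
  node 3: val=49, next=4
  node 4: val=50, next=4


Floyd's tortoise (slow, +1) and hare (fast, +2):
  init: slow=0, fast=0
  step 1: slow=1, fast=2
  step 2: slow=2, fast=4
  step 3: slow=3, fast=4
  step 4: slow=4, fast=4
  slow == fast at node 4: cycle detected

Cycle: yes


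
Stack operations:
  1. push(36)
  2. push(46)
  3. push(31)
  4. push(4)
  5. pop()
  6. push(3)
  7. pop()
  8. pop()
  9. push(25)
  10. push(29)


push(36) -> [36]
push(46) -> [36, 46]
push(31) -> [36, 46, 31]
push(4) -> [36, 46, 31, 4]
pop()->4, [36, 46, 31]
push(3) -> [36, 46, 31, 3]
pop()->3, [36, 46, 31]
pop()->31, [36, 46]
push(25) -> [36, 46, 25]
push(29) -> [36, 46, 25, 29]

Final stack: [36, 46, 25, 29]


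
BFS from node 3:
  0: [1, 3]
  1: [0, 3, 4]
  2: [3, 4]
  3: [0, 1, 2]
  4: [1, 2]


Visit 3, enqueue [0, 1, 2]
Visit 0, enqueue []
Visit 1, enqueue [4]
Visit 2, enqueue []
Visit 4, enqueue []

BFS order: [3, 0, 1, 2, 4]


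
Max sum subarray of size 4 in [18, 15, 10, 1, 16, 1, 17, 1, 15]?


[0:4]: 44
[1:5]: 42
[2:6]: 28
[3:7]: 35
[4:8]: 35
[5:9]: 34

Max: 44 at [0:4]


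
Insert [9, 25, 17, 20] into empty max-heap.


Insert 9: [9]
Insert 25: [25, 9]
Insert 17: [25, 9, 17]
Insert 20: [25, 20, 17, 9]

Final heap: [25, 20, 17, 9]


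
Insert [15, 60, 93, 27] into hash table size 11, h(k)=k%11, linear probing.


Insert 15: h=4 -> slot 4
Insert 60: h=5 -> slot 5
Insert 93: h=5, 1 probes -> slot 6
Insert 27: h=5, 2 probes -> slot 7

Table: [None, None, None, None, 15, 60, 93, 27, None, None, None]


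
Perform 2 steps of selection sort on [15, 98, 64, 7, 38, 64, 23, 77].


Initial: [15, 98, 64, 7, 38, 64, 23, 77]
Step 1: min=7 at 3
  Swap: [7, 98, 64, 15, 38, 64, 23, 77]
Step 2: min=15 at 3
  Swap: [7, 15, 64, 98, 38, 64, 23, 77]

After 2 steps: [7, 15, 64, 98, 38, 64, 23, 77]


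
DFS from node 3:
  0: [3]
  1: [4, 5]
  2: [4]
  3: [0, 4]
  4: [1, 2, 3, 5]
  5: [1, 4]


Visit 3, push [4, 0]
Visit 0, push []
Visit 4, push [5, 2, 1]
Visit 1, push [5]
Visit 5, push []
Visit 2, push []

DFS order: [3, 0, 4, 1, 5, 2]


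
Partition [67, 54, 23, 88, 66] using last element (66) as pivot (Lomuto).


Pivot: 66
  54 <= 66: swap -> [54, 67, 23, 88, 66]
  23 <= 66: swap -> [54, 23, 67, 88, 66]
Place pivot at 2: [54, 23, 66, 88, 67]

Partitioned: [54, 23, 66, 88, 67]


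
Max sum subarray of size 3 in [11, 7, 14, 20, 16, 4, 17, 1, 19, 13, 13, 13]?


[0:3]: 32
[1:4]: 41
[2:5]: 50
[3:6]: 40
[4:7]: 37
[5:8]: 22
[6:9]: 37
[7:10]: 33
[8:11]: 45
[9:12]: 39

Max: 50 at [2:5]


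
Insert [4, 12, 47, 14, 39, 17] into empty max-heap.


Insert 4: [4]
Insert 12: [12, 4]
Insert 47: [47, 4, 12]
Insert 14: [47, 14, 12, 4]
Insert 39: [47, 39, 12, 4, 14]
Insert 17: [47, 39, 17, 4, 14, 12]

Final heap: [47, 39, 17, 4, 14, 12]


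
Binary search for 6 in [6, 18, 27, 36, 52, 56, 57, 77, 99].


Step 1: lo=0, hi=8, mid=4, val=52
Step 2: lo=0, hi=3, mid=1, val=18
Step 3: lo=0, hi=0, mid=0, val=6

Found at index 0


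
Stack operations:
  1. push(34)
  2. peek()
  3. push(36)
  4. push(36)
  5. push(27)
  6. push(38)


push(34) -> [34]
peek()->34
push(36) -> [34, 36]
push(36) -> [34, 36, 36]
push(27) -> [34, 36, 36, 27]
push(38) -> [34, 36, 36, 27, 38]

Final stack: [34, 36, 36, 27, 38]


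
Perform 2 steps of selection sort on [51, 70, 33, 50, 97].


Initial: [51, 70, 33, 50, 97]
Step 1: min=33 at 2
  Swap: [33, 70, 51, 50, 97]
Step 2: min=50 at 3
  Swap: [33, 50, 51, 70, 97]

After 2 steps: [33, 50, 51, 70, 97]


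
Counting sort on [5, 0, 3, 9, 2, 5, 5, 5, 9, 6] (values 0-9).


Input: [5, 0, 3, 9, 2, 5, 5, 5, 9, 6]
Counts: [1, 0, 1, 1, 0, 4, 1, 0, 0, 2]

Sorted: [0, 2, 3, 5, 5, 5, 5, 6, 9, 9]


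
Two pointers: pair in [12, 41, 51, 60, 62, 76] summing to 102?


lo=0(12)+hi=5(76)=88
lo=1(41)+hi=5(76)=117
lo=1(41)+hi=4(62)=103
lo=1(41)+hi=3(60)=101
lo=2(51)+hi=3(60)=111

No pair found


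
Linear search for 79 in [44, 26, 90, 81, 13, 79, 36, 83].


i=0: 44!=79
i=1: 26!=79
i=2: 90!=79
i=3: 81!=79
i=4: 13!=79
i=5: 79==79 found!

Found at 5, 6 comps


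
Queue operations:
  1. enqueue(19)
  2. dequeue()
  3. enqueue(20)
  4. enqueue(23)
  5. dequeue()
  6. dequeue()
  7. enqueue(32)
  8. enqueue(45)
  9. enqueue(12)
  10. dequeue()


enqueue(19) -> [19]
dequeue()->19, []
enqueue(20) -> [20]
enqueue(23) -> [20, 23]
dequeue()->20, [23]
dequeue()->23, []
enqueue(32) -> [32]
enqueue(45) -> [32, 45]
enqueue(12) -> [32, 45, 12]
dequeue()->32, [45, 12]

Final queue: [45, 12]


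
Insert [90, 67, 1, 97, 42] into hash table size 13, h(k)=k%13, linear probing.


Insert 90: h=12 -> slot 12
Insert 67: h=2 -> slot 2
Insert 1: h=1 -> slot 1
Insert 97: h=6 -> slot 6
Insert 42: h=3 -> slot 3

Table: [None, 1, 67, 42, None, None, 97, None, None, None, None, None, 90]


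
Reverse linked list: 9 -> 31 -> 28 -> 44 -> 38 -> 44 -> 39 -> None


Step 1: curr=9, set curr.next=prev(None) | reversed so far: 9
Step 2: curr=31, set curr.next=prev(9) | reversed so far: 31 -> 9
Step 3: curr=28, set curr.next=prev(31) | reversed so far: 28 -> 31 -> 9
Step 4: curr=44, set curr.next=prev(28) | reversed so far: 44 -> 28 -> 31 -> 9
Step 5: curr=38, set curr.next=prev(44) | reversed so far: 38 -> 44 -> 28 -> 31 -> 9
Step 6: curr=44, set curr.next=prev(38) | reversed so far: 44 -> 38 -> 44 -> 28 -> 31 -> 9
Step 7: curr=39, set curr.next=prev(44) | reversed so far: 39 -> 44 -> 38 -> 44 -> 28 -> 31 -> 9

39 -> 44 -> 38 -> 44 -> 28 -> 31 -> 9 -> None


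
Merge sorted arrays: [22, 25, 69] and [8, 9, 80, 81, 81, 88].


Take 8 from B
Take 9 from B
Take 22 from A
Take 25 from A
Take 69 from A

Merged: [8, 9, 22, 25, 69, 80, 81, 81, 88]


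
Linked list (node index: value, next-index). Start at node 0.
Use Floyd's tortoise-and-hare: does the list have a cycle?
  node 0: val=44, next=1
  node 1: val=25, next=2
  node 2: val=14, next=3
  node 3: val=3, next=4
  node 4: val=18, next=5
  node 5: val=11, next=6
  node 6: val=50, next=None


Floyd's tortoise (slow, +1) and hare (fast, +2):
  init: slow=0, fast=0
  step 1: slow=1, fast=2
  step 2: slow=2, fast=4
  step 3: slow=3, fast=6
  step 4: fast -> None, no cycle

Cycle: no


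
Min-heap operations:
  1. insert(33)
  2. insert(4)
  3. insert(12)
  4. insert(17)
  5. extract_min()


insert(33) -> [33]
insert(4) -> [4, 33]
insert(12) -> [4, 33, 12]
insert(17) -> [4, 17, 12, 33]
extract_min()->4, [12, 17, 33]

Final heap: [12, 17, 33]


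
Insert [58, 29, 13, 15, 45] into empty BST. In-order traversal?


Insert 58: root
Insert 29: L from 58
Insert 13: L from 58 -> L from 29
Insert 15: L from 58 -> L from 29 -> R from 13
Insert 45: L from 58 -> R from 29

In-order: [13, 15, 29, 45, 58]


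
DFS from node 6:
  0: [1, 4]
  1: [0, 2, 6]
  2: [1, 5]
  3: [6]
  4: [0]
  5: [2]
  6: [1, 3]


Visit 6, push [3, 1]
Visit 1, push [2, 0]
Visit 0, push [4]
Visit 4, push []
Visit 2, push [5]
Visit 5, push []
Visit 3, push []

DFS order: [6, 1, 0, 4, 2, 5, 3]


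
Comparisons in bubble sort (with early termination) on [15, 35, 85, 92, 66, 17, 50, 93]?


Algorithm: bubble sort (with early termination)
Input: [15, 35, 85, 92, 66, 17, 50, 93]
Sorted: [15, 17, 35, 50, 66, 85, 92, 93]

25


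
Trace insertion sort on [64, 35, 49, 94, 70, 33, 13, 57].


Initial: [64, 35, 49, 94, 70, 33, 13, 57]
Insert 35: [35, 64, 49, 94, 70, 33, 13, 57]
Insert 49: [35, 49, 64, 94, 70, 33, 13, 57]
Insert 94: [35, 49, 64, 94, 70, 33, 13, 57]
Insert 70: [35, 49, 64, 70, 94, 33, 13, 57]
Insert 33: [33, 35, 49, 64, 70, 94, 13, 57]
Insert 13: [13, 33, 35, 49, 64, 70, 94, 57]
Insert 57: [13, 33, 35, 49, 57, 64, 70, 94]

Sorted: [13, 33, 35, 49, 57, 64, 70, 94]


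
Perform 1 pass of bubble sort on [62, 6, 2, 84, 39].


Initial: [62, 6, 2, 84, 39]
Pass 1: [6, 2, 62, 39, 84] (3 swaps)

After 1 pass: [6, 2, 62, 39, 84]


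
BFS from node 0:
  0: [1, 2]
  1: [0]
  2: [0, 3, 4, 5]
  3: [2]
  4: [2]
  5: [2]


Visit 0, enqueue [1, 2]
Visit 1, enqueue []
Visit 2, enqueue [3, 4, 5]
Visit 3, enqueue []
Visit 4, enqueue []
Visit 5, enqueue []

BFS order: [0, 1, 2, 3, 4, 5]


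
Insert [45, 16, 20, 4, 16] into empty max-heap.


Insert 45: [45]
Insert 16: [45, 16]
Insert 20: [45, 16, 20]
Insert 4: [45, 16, 20, 4]
Insert 16: [45, 16, 20, 4, 16]

Final heap: [45, 16, 20, 4, 16]


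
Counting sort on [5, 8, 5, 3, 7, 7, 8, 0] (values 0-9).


Input: [5, 8, 5, 3, 7, 7, 8, 0]
Counts: [1, 0, 0, 1, 0, 2, 0, 2, 2, 0]

Sorted: [0, 3, 5, 5, 7, 7, 8, 8]


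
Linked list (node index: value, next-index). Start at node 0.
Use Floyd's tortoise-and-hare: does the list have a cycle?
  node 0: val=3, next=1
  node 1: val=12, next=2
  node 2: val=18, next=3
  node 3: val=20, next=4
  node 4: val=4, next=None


Floyd's tortoise (slow, +1) and hare (fast, +2):
  init: slow=0, fast=0
  step 1: slow=1, fast=2
  step 2: slow=2, fast=4
  step 3: fast -> None, no cycle

Cycle: no


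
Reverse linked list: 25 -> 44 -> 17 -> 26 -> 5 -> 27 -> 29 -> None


Step 1: curr=25, set curr.next=prev(None) | reversed so far: 25
Step 2: curr=44, set curr.next=prev(25) | reversed so far: 44 -> 25
Step 3: curr=17, set curr.next=prev(44) | reversed so far: 17 -> 44 -> 25
Step 4: curr=26, set curr.next=prev(17) | reversed so far: 26 -> 17 -> 44 -> 25
Step 5: curr=5, set curr.next=prev(26) | reversed so far: 5 -> 26 -> 17 -> 44 -> 25
Step 6: curr=27, set curr.next=prev(5) | reversed so far: 27 -> 5 -> 26 -> 17 -> 44 -> 25
Step 7: curr=29, set curr.next=prev(27) | reversed so far: 29 -> 27 -> 5 -> 26 -> 17 -> 44 -> 25

29 -> 27 -> 5 -> 26 -> 17 -> 44 -> 25 -> None


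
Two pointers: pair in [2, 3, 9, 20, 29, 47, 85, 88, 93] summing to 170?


lo=0(2)+hi=8(93)=95
lo=1(3)+hi=8(93)=96
lo=2(9)+hi=8(93)=102
lo=3(20)+hi=8(93)=113
lo=4(29)+hi=8(93)=122
lo=5(47)+hi=8(93)=140
lo=6(85)+hi=8(93)=178
lo=6(85)+hi=7(88)=173

No pair found


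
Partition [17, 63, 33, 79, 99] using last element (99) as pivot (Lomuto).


Pivot: 99
  17 <= 99: advance i (no swap)
  63 <= 99: advance i (no swap)
  33 <= 99: advance i (no swap)
  79 <= 99: advance i (no swap)
Place pivot at 4: [17, 63, 33, 79, 99]

Partitioned: [17, 63, 33, 79, 99]


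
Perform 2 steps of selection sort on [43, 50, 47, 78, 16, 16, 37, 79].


Initial: [43, 50, 47, 78, 16, 16, 37, 79]
Step 1: min=16 at 4
  Swap: [16, 50, 47, 78, 43, 16, 37, 79]
Step 2: min=16 at 5
  Swap: [16, 16, 47, 78, 43, 50, 37, 79]

After 2 steps: [16, 16, 47, 78, 43, 50, 37, 79]


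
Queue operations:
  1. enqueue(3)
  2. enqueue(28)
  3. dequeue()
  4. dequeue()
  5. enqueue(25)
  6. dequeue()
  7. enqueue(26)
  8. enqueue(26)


enqueue(3) -> [3]
enqueue(28) -> [3, 28]
dequeue()->3, [28]
dequeue()->28, []
enqueue(25) -> [25]
dequeue()->25, []
enqueue(26) -> [26]
enqueue(26) -> [26, 26]

Final queue: [26, 26]


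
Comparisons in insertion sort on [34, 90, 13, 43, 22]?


Algorithm: insertion sort
Input: [34, 90, 13, 43, 22]
Sorted: [13, 22, 34, 43, 90]

9


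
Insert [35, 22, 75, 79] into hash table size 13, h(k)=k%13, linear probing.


Insert 35: h=9 -> slot 9
Insert 22: h=9, 1 probes -> slot 10
Insert 75: h=10, 1 probes -> slot 11
Insert 79: h=1 -> slot 1

Table: [None, 79, None, None, None, None, None, None, None, 35, 22, 75, None]


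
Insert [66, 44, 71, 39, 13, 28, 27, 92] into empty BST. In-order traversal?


Insert 66: root
Insert 44: L from 66
Insert 71: R from 66
Insert 39: L from 66 -> L from 44
Insert 13: L from 66 -> L from 44 -> L from 39
Insert 28: L from 66 -> L from 44 -> L from 39 -> R from 13
Insert 27: L from 66 -> L from 44 -> L from 39 -> R from 13 -> L from 28
Insert 92: R from 66 -> R from 71

In-order: [13, 27, 28, 39, 44, 66, 71, 92]


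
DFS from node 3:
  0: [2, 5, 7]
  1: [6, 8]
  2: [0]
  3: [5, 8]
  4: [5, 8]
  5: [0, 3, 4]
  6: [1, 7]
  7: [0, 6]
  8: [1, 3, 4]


Visit 3, push [8, 5]
Visit 5, push [4, 0]
Visit 0, push [7, 2]
Visit 2, push []
Visit 7, push [6]
Visit 6, push [1]
Visit 1, push [8]
Visit 8, push [4]
Visit 4, push []

DFS order: [3, 5, 0, 2, 7, 6, 1, 8, 4]


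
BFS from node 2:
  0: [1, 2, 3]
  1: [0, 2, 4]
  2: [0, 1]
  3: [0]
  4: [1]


Visit 2, enqueue [0, 1]
Visit 0, enqueue [3]
Visit 1, enqueue [4]
Visit 3, enqueue []
Visit 4, enqueue []

BFS order: [2, 0, 1, 3, 4]


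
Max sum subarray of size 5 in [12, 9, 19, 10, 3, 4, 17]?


[0:5]: 53
[1:6]: 45
[2:7]: 53

Max: 53 at [0:5]


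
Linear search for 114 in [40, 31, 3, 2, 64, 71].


i=0: 40!=114
i=1: 31!=114
i=2: 3!=114
i=3: 2!=114
i=4: 64!=114
i=5: 71!=114

Not found, 6 comps


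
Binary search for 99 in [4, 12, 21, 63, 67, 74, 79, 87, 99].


Step 1: lo=0, hi=8, mid=4, val=67
Step 2: lo=5, hi=8, mid=6, val=79
Step 3: lo=7, hi=8, mid=7, val=87
Step 4: lo=8, hi=8, mid=8, val=99

Found at index 8


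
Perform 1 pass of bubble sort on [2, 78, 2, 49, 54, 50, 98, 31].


Initial: [2, 78, 2, 49, 54, 50, 98, 31]
Pass 1: [2, 2, 49, 54, 50, 78, 31, 98] (5 swaps)

After 1 pass: [2, 2, 49, 54, 50, 78, 31, 98]


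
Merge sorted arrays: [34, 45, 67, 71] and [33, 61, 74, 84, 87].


Take 33 from B
Take 34 from A
Take 45 from A
Take 61 from B
Take 67 from A
Take 71 from A

Merged: [33, 34, 45, 61, 67, 71, 74, 84, 87]


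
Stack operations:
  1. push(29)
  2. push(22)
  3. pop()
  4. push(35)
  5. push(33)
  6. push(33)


push(29) -> [29]
push(22) -> [29, 22]
pop()->22, [29]
push(35) -> [29, 35]
push(33) -> [29, 35, 33]
push(33) -> [29, 35, 33, 33]

Final stack: [29, 35, 33, 33]


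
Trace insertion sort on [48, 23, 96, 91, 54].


Initial: [48, 23, 96, 91, 54]
Insert 23: [23, 48, 96, 91, 54]
Insert 96: [23, 48, 96, 91, 54]
Insert 91: [23, 48, 91, 96, 54]
Insert 54: [23, 48, 54, 91, 96]

Sorted: [23, 48, 54, 91, 96]


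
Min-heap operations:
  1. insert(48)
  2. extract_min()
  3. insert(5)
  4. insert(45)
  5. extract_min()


insert(48) -> [48]
extract_min()->48, []
insert(5) -> [5]
insert(45) -> [5, 45]
extract_min()->5, [45]

Final heap: [45]


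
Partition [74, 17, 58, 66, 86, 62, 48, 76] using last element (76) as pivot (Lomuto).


Pivot: 76
  74 <= 76: advance i (no swap)
  17 <= 76: advance i (no swap)
  58 <= 76: advance i (no swap)
  66 <= 76: advance i (no swap)
  62 <= 76: swap -> [74, 17, 58, 66, 62, 86, 48, 76]
  48 <= 76: swap -> [74, 17, 58, 66, 62, 48, 86, 76]
Place pivot at 6: [74, 17, 58, 66, 62, 48, 76, 86]

Partitioned: [74, 17, 58, 66, 62, 48, 76, 86]


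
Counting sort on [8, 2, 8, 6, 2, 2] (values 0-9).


Input: [8, 2, 8, 6, 2, 2]
Counts: [0, 0, 3, 0, 0, 0, 1, 0, 2, 0]

Sorted: [2, 2, 2, 6, 8, 8]


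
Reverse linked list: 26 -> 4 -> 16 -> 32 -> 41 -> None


Step 1: curr=26, set curr.next=prev(None) | reversed so far: 26
Step 2: curr=4, set curr.next=prev(26) | reversed so far: 4 -> 26
Step 3: curr=16, set curr.next=prev(4) | reversed so far: 16 -> 4 -> 26
Step 4: curr=32, set curr.next=prev(16) | reversed so far: 32 -> 16 -> 4 -> 26
Step 5: curr=41, set curr.next=prev(32) | reversed so far: 41 -> 32 -> 16 -> 4 -> 26

41 -> 32 -> 16 -> 4 -> 26 -> None


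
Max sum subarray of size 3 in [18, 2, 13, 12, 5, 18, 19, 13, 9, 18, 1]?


[0:3]: 33
[1:4]: 27
[2:5]: 30
[3:6]: 35
[4:7]: 42
[5:8]: 50
[6:9]: 41
[7:10]: 40
[8:11]: 28

Max: 50 at [5:8]


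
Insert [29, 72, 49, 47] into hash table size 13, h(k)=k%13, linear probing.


Insert 29: h=3 -> slot 3
Insert 72: h=7 -> slot 7
Insert 49: h=10 -> slot 10
Insert 47: h=8 -> slot 8

Table: [None, None, None, 29, None, None, None, 72, 47, None, 49, None, None]


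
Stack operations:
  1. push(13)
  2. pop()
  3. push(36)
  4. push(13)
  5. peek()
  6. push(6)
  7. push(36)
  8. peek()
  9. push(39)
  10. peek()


push(13) -> [13]
pop()->13, []
push(36) -> [36]
push(13) -> [36, 13]
peek()->13
push(6) -> [36, 13, 6]
push(36) -> [36, 13, 6, 36]
peek()->36
push(39) -> [36, 13, 6, 36, 39]
peek()->39

Final stack: [36, 13, 6, 36, 39]


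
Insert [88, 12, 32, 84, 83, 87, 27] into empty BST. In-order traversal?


Insert 88: root
Insert 12: L from 88
Insert 32: L from 88 -> R from 12
Insert 84: L from 88 -> R from 12 -> R from 32
Insert 83: L from 88 -> R from 12 -> R from 32 -> L from 84
Insert 87: L from 88 -> R from 12 -> R from 32 -> R from 84
Insert 27: L from 88 -> R from 12 -> L from 32

In-order: [12, 27, 32, 83, 84, 87, 88]


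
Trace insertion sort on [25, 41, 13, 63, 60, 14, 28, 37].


Initial: [25, 41, 13, 63, 60, 14, 28, 37]
Insert 41: [25, 41, 13, 63, 60, 14, 28, 37]
Insert 13: [13, 25, 41, 63, 60, 14, 28, 37]
Insert 63: [13, 25, 41, 63, 60, 14, 28, 37]
Insert 60: [13, 25, 41, 60, 63, 14, 28, 37]
Insert 14: [13, 14, 25, 41, 60, 63, 28, 37]
Insert 28: [13, 14, 25, 28, 41, 60, 63, 37]
Insert 37: [13, 14, 25, 28, 37, 41, 60, 63]

Sorted: [13, 14, 25, 28, 37, 41, 60, 63]


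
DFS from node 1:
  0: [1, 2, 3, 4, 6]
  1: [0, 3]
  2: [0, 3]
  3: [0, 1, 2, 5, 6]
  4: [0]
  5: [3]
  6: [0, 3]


Visit 1, push [3, 0]
Visit 0, push [6, 4, 3, 2]
Visit 2, push [3]
Visit 3, push [6, 5]
Visit 5, push []
Visit 6, push []
Visit 4, push []

DFS order: [1, 0, 2, 3, 5, 6, 4]


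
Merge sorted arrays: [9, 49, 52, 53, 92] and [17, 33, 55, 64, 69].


Take 9 from A
Take 17 from B
Take 33 from B
Take 49 from A
Take 52 from A
Take 53 from A
Take 55 from B
Take 64 from B
Take 69 from B

Merged: [9, 17, 33, 49, 52, 53, 55, 64, 69, 92]


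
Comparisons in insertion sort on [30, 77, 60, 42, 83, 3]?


Algorithm: insertion sort
Input: [30, 77, 60, 42, 83, 3]
Sorted: [3, 30, 42, 60, 77, 83]

12


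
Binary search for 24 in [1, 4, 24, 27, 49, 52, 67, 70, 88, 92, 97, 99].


Step 1: lo=0, hi=11, mid=5, val=52
Step 2: lo=0, hi=4, mid=2, val=24

Found at index 2


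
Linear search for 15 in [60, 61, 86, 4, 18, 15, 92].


i=0: 60!=15
i=1: 61!=15
i=2: 86!=15
i=3: 4!=15
i=4: 18!=15
i=5: 15==15 found!

Found at 5, 6 comps


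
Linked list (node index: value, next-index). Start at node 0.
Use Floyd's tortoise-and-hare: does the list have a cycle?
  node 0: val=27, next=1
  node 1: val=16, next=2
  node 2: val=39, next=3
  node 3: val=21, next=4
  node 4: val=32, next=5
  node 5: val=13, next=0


Floyd's tortoise (slow, +1) and hare (fast, +2):
  init: slow=0, fast=0
  step 1: slow=1, fast=2
  step 2: slow=2, fast=4
  step 3: slow=3, fast=0
  step 4: slow=4, fast=2
  step 5: slow=5, fast=4
  step 6: slow=0, fast=0
  slow == fast at node 0: cycle detected

Cycle: yes


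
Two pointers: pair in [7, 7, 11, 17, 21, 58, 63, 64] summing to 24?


lo=0(7)+hi=7(64)=71
lo=0(7)+hi=6(63)=70
lo=0(7)+hi=5(58)=65
lo=0(7)+hi=4(21)=28
lo=0(7)+hi=3(17)=24

Yes: 7+17=24


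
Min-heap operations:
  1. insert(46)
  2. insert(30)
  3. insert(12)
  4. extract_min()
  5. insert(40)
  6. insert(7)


insert(46) -> [46]
insert(30) -> [30, 46]
insert(12) -> [12, 46, 30]
extract_min()->12, [30, 46]
insert(40) -> [30, 46, 40]
insert(7) -> [7, 30, 40, 46]

Final heap: [7, 30, 40, 46]


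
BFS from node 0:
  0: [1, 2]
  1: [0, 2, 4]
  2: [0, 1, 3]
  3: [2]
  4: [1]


Visit 0, enqueue [1, 2]
Visit 1, enqueue [4]
Visit 2, enqueue [3]
Visit 4, enqueue []
Visit 3, enqueue []

BFS order: [0, 1, 2, 4, 3]


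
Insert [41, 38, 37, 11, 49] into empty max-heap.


Insert 41: [41]
Insert 38: [41, 38]
Insert 37: [41, 38, 37]
Insert 11: [41, 38, 37, 11]
Insert 49: [49, 41, 37, 11, 38]

Final heap: [49, 41, 37, 11, 38]


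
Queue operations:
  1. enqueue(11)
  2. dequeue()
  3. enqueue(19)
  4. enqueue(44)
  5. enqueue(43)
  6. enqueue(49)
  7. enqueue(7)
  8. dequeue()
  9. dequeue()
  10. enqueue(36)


enqueue(11) -> [11]
dequeue()->11, []
enqueue(19) -> [19]
enqueue(44) -> [19, 44]
enqueue(43) -> [19, 44, 43]
enqueue(49) -> [19, 44, 43, 49]
enqueue(7) -> [19, 44, 43, 49, 7]
dequeue()->19, [44, 43, 49, 7]
dequeue()->44, [43, 49, 7]
enqueue(36) -> [43, 49, 7, 36]

Final queue: [43, 49, 7, 36]


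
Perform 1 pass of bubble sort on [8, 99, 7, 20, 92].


Initial: [8, 99, 7, 20, 92]
Pass 1: [8, 7, 20, 92, 99] (3 swaps)

After 1 pass: [8, 7, 20, 92, 99]


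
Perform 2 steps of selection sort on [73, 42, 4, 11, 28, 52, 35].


Initial: [73, 42, 4, 11, 28, 52, 35]
Step 1: min=4 at 2
  Swap: [4, 42, 73, 11, 28, 52, 35]
Step 2: min=11 at 3
  Swap: [4, 11, 73, 42, 28, 52, 35]

After 2 steps: [4, 11, 73, 42, 28, 52, 35]


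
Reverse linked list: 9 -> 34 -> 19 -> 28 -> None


Step 1: curr=9, set curr.next=prev(None) | reversed so far: 9
Step 2: curr=34, set curr.next=prev(9) | reversed so far: 34 -> 9
Step 3: curr=19, set curr.next=prev(34) | reversed so far: 19 -> 34 -> 9
Step 4: curr=28, set curr.next=prev(19) | reversed so far: 28 -> 19 -> 34 -> 9

28 -> 19 -> 34 -> 9 -> None


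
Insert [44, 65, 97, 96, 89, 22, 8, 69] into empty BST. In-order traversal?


Insert 44: root
Insert 65: R from 44
Insert 97: R from 44 -> R from 65
Insert 96: R from 44 -> R from 65 -> L from 97
Insert 89: R from 44 -> R from 65 -> L from 97 -> L from 96
Insert 22: L from 44
Insert 8: L from 44 -> L from 22
Insert 69: R from 44 -> R from 65 -> L from 97 -> L from 96 -> L from 89

In-order: [8, 22, 44, 65, 69, 89, 96, 97]


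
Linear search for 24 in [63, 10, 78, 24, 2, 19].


i=0: 63!=24
i=1: 10!=24
i=2: 78!=24
i=3: 24==24 found!

Found at 3, 4 comps


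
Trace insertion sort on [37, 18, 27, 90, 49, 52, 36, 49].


Initial: [37, 18, 27, 90, 49, 52, 36, 49]
Insert 18: [18, 37, 27, 90, 49, 52, 36, 49]
Insert 27: [18, 27, 37, 90, 49, 52, 36, 49]
Insert 90: [18, 27, 37, 90, 49, 52, 36, 49]
Insert 49: [18, 27, 37, 49, 90, 52, 36, 49]
Insert 52: [18, 27, 37, 49, 52, 90, 36, 49]
Insert 36: [18, 27, 36, 37, 49, 52, 90, 49]
Insert 49: [18, 27, 36, 37, 49, 49, 52, 90]

Sorted: [18, 27, 36, 37, 49, 49, 52, 90]


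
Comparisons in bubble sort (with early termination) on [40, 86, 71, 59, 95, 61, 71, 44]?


Algorithm: bubble sort (with early termination)
Input: [40, 86, 71, 59, 95, 61, 71, 44]
Sorted: [40, 44, 59, 61, 71, 71, 86, 95]

28


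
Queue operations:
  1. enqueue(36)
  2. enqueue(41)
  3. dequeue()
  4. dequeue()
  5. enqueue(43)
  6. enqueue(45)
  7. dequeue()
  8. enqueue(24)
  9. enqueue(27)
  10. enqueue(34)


enqueue(36) -> [36]
enqueue(41) -> [36, 41]
dequeue()->36, [41]
dequeue()->41, []
enqueue(43) -> [43]
enqueue(45) -> [43, 45]
dequeue()->43, [45]
enqueue(24) -> [45, 24]
enqueue(27) -> [45, 24, 27]
enqueue(34) -> [45, 24, 27, 34]

Final queue: [45, 24, 27, 34]


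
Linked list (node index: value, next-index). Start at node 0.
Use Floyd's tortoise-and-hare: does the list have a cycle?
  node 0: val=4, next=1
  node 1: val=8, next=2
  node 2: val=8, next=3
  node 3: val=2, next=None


Floyd's tortoise (slow, +1) and hare (fast, +2):
  init: slow=0, fast=0
  step 1: slow=1, fast=2
  step 2: fast 2->3->None, no cycle

Cycle: no


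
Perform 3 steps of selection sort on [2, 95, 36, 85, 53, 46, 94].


Initial: [2, 95, 36, 85, 53, 46, 94]
Step 1: min=2 at 0
  Swap: [2, 95, 36, 85, 53, 46, 94]
Step 2: min=36 at 2
  Swap: [2, 36, 95, 85, 53, 46, 94]
Step 3: min=46 at 5
  Swap: [2, 36, 46, 85, 53, 95, 94]

After 3 steps: [2, 36, 46, 85, 53, 95, 94]


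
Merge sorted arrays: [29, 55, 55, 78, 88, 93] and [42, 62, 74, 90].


Take 29 from A
Take 42 from B
Take 55 from A
Take 55 from A
Take 62 from B
Take 74 from B
Take 78 from A
Take 88 from A
Take 90 from B

Merged: [29, 42, 55, 55, 62, 74, 78, 88, 90, 93]


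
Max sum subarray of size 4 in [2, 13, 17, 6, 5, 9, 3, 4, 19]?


[0:4]: 38
[1:5]: 41
[2:6]: 37
[3:7]: 23
[4:8]: 21
[5:9]: 35

Max: 41 at [1:5]


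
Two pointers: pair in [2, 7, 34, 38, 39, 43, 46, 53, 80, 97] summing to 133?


lo=0(2)+hi=9(97)=99
lo=1(7)+hi=9(97)=104
lo=2(34)+hi=9(97)=131
lo=3(38)+hi=9(97)=135
lo=3(38)+hi=8(80)=118
lo=4(39)+hi=8(80)=119
lo=5(43)+hi=8(80)=123
lo=6(46)+hi=8(80)=126
lo=7(53)+hi=8(80)=133

Yes: 53+80=133


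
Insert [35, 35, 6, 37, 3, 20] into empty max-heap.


Insert 35: [35]
Insert 35: [35, 35]
Insert 6: [35, 35, 6]
Insert 37: [37, 35, 6, 35]
Insert 3: [37, 35, 6, 35, 3]
Insert 20: [37, 35, 20, 35, 3, 6]

Final heap: [37, 35, 20, 35, 3, 6]


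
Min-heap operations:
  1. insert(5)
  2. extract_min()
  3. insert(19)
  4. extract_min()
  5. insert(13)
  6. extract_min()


insert(5) -> [5]
extract_min()->5, []
insert(19) -> [19]
extract_min()->19, []
insert(13) -> [13]
extract_min()->13, []

Final heap: []


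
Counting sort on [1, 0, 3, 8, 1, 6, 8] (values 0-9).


Input: [1, 0, 3, 8, 1, 6, 8]
Counts: [1, 2, 0, 1, 0, 0, 1, 0, 2, 0]

Sorted: [0, 1, 1, 3, 6, 8, 8]


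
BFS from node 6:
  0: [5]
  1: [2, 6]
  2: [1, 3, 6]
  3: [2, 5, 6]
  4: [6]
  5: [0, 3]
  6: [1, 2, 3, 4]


Visit 6, enqueue [1, 2, 3, 4]
Visit 1, enqueue []
Visit 2, enqueue []
Visit 3, enqueue [5]
Visit 4, enqueue []
Visit 5, enqueue [0]
Visit 0, enqueue []

BFS order: [6, 1, 2, 3, 4, 5, 0]


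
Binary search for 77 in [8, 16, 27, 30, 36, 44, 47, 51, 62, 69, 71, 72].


Step 1: lo=0, hi=11, mid=5, val=44
Step 2: lo=6, hi=11, mid=8, val=62
Step 3: lo=9, hi=11, mid=10, val=71
Step 4: lo=11, hi=11, mid=11, val=72

Not found


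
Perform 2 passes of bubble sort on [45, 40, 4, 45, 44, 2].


Initial: [45, 40, 4, 45, 44, 2]
Pass 1: [40, 4, 45, 44, 2, 45] (4 swaps)
Pass 2: [4, 40, 44, 2, 45, 45] (3 swaps)

After 2 passes: [4, 40, 44, 2, 45, 45]


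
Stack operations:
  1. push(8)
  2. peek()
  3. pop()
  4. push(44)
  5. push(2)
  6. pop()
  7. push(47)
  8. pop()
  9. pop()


push(8) -> [8]
peek()->8
pop()->8, []
push(44) -> [44]
push(2) -> [44, 2]
pop()->2, [44]
push(47) -> [44, 47]
pop()->47, [44]
pop()->44, []

Final stack: []


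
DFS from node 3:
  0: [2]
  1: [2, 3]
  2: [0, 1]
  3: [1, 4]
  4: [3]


Visit 3, push [4, 1]
Visit 1, push [2]
Visit 2, push [0]
Visit 0, push []
Visit 4, push []

DFS order: [3, 1, 2, 0, 4]


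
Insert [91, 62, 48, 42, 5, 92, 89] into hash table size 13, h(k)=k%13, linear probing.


Insert 91: h=0 -> slot 0
Insert 62: h=10 -> slot 10
Insert 48: h=9 -> slot 9
Insert 42: h=3 -> slot 3
Insert 5: h=5 -> slot 5
Insert 92: h=1 -> slot 1
Insert 89: h=11 -> slot 11

Table: [91, 92, None, 42, None, 5, None, None, None, 48, 62, 89, None]


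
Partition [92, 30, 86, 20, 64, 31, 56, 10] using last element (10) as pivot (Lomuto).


Pivot: 10
Place pivot at 0: [10, 30, 86, 20, 64, 31, 56, 92]

Partitioned: [10, 30, 86, 20, 64, 31, 56, 92]


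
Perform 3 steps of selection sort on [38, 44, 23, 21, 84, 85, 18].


Initial: [38, 44, 23, 21, 84, 85, 18]
Step 1: min=18 at 6
  Swap: [18, 44, 23, 21, 84, 85, 38]
Step 2: min=21 at 3
  Swap: [18, 21, 23, 44, 84, 85, 38]
Step 3: min=23 at 2
  Swap: [18, 21, 23, 44, 84, 85, 38]

After 3 steps: [18, 21, 23, 44, 84, 85, 38]


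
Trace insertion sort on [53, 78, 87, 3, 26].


Initial: [53, 78, 87, 3, 26]
Insert 78: [53, 78, 87, 3, 26]
Insert 87: [53, 78, 87, 3, 26]
Insert 3: [3, 53, 78, 87, 26]
Insert 26: [3, 26, 53, 78, 87]

Sorted: [3, 26, 53, 78, 87]


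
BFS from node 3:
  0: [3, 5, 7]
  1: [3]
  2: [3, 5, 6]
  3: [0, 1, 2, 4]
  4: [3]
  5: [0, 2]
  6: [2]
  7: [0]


Visit 3, enqueue [0, 1, 2, 4]
Visit 0, enqueue [5, 7]
Visit 1, enqueue []
Visit 2, enqueue [6]
Visit 4, enqueue []
Visit 5, enqueue []
Visit 7, enqueue []
Visit 6, enqueue []

BFS order: [3, 0, 1, 2, 4, 5, 7, 6]


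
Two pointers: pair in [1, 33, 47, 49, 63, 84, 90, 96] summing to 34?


lo=0(1)+hi=7(96)=97
lo=0(1)+hi=6(90)=91
lo=0(1)+hi=5(84)=85
lo=0(1)+hi=4(63)=64
lo=0(1)+hi=3(49)=50
lo=0(1)+hi=2(47)=48
lo=0(1)+hi=1(33)=34

Yes: 1+33=34


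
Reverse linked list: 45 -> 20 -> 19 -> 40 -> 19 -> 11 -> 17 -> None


Step 1: curr=45, set curr.next=prev(None) | reversed so far: 45
Step 2: curr=20, set curr.next=prev(45) | reversed so far: 20 -> 45
Step 3: curr=19, set curr.next=prev(20) | reversed so far: 19 -> 20 -> 45
Step 4: curr=40, set curr.next=prev(19) | reversed so far: 40 -> 19 -> 20 -> 45
Step 5: curr=19, set curr.next=prev(40) | reversed so far: 19 -> 40 -> 19 -> 20 -> 45
Step 6: curr=11, set curr.next=prev(19) | reversed so far: 11 -> 19 -> 40 -> 19 -> 20 -> 45
Step 7: curr=17, set curr.next=prev(11) | reversed so far: 17 -> 11 -> 19 -> 40 -> 19 -> 20 -> 45

17 -> 11 -> 19 -> 40 -> 19 -> 20 -> 45 -> None


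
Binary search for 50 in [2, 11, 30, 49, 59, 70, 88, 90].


Step 1: lo=0, hi=7, mid=3, val=49
Step 2: lo=4, hi=7, mid=5, val=70
Step 3: lo=4, hi=4, mid=4, val=59

Not found


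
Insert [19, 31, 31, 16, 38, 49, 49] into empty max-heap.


Insert 19: [19]
Insert 31: [31, 19]
Insert 31: [31, 19, 31]
Insert 16: [31, 19, 31, 16]
Insert 38: [38, 31, 31, 16, 19]
Insert 49: [49, 31, 38, 16, 19, 31]
Insert 49: [49, 31, 49, 16, 19, 31, 38]

Final heap: [49, 31, 49, 16, 19, 31, 38]
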